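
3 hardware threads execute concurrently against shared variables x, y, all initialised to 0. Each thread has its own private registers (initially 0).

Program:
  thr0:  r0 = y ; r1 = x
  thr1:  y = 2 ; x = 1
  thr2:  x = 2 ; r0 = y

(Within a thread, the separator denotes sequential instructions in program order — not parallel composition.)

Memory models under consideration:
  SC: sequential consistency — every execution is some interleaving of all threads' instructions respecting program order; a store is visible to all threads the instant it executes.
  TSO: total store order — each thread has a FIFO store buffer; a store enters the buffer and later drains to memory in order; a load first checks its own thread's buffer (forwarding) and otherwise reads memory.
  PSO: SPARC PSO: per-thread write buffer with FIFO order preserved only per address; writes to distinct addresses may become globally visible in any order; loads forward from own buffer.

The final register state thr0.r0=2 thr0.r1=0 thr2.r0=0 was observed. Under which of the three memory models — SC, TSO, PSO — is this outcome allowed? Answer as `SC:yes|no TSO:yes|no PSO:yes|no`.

SC:no TSO:yes PSO:yes

outcome vector order: (thr0.r0,thr0.r1,thr2.r0)
under SC → <0 0 0>, <0 0 2>, <0 1 0>, <0 1 2>, <0 2 0>, <0 2 2>, <2 0 2>, <2 1 0>, <2 1 2>, <2 2 0>, <2 2 2>
under TSO → <0 0 0>, <0 0 2>, <0 1 0>, <0 1 2>, <0 2 0>, <0 2 2>, <2 0 0>, <2 0 2>, <2 1 0>, <2 1 2>, <2 2 0>, <2 2 2>
under PSO → <0 0 0>, <0 0 2>, <0 1 0>, <0 1 2>, <0 2 0>, <0 2 2>, <2 0 0>, <2 0 2>, <2 1 0>, <2 1 2>, <2 2 0>, <2 2 2>
target <2 0 0> ∈ {TSO,PSO}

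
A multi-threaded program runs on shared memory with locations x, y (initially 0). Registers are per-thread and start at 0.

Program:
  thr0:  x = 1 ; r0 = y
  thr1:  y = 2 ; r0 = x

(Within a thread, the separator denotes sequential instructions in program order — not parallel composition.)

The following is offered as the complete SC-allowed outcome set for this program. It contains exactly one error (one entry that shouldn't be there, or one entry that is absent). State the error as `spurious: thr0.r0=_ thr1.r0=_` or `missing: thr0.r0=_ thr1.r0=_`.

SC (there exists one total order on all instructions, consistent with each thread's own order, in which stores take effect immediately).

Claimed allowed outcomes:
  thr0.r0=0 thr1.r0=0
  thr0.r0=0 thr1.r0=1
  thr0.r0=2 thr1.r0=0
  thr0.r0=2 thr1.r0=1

outcome vector order: (thr0.r0,thr1.r0)
SC (3): 0/1 2/0 2/1
claimed∖SC = {0/0}

spurious: thr0.r0=0 thr1.r0=0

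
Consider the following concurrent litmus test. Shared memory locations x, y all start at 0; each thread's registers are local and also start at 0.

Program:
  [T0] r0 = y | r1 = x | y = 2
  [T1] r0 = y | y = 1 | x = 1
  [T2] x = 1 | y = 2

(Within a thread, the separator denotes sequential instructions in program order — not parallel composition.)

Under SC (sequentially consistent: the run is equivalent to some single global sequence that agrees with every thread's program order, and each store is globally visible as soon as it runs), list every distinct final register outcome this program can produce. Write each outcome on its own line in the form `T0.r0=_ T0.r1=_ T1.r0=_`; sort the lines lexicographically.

T0.r0=0 T0.r1=0 T1.r0=0
T0.r0=0 T0.r1=0 T1.r0=2
T0.r0=0 T0.r1=1 T1.r0=0
T0.r0=0 T0.r1=1 T1.r0=2
T0.r0=1 T0.r1=0 T1.r0=0
T0.r0=1 T0.r1=1 T1.r0=0
T0.r0=1 T0.r1=1 T1.r0=2
T0.r0=2 T0.r1=1 T1.r0=0
T0.r0=2 T0.r1=1 T1.r0=2

outcome vector order: (T0.r0,T0.r1,T1.r0)
|SC outcomes| = 9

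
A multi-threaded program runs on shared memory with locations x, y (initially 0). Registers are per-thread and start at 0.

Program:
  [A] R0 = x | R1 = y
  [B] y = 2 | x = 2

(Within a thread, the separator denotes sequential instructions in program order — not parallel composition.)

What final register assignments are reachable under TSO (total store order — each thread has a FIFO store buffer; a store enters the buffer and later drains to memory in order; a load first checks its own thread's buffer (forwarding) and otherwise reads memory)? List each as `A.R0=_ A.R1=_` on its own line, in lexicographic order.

outcome vector order: (A.R0,A.R1)
|TSO outcomes| = 3

A.R0=0 A.R1=0
A.R0=0 A.R1=2
A.R0=2 A.R1=2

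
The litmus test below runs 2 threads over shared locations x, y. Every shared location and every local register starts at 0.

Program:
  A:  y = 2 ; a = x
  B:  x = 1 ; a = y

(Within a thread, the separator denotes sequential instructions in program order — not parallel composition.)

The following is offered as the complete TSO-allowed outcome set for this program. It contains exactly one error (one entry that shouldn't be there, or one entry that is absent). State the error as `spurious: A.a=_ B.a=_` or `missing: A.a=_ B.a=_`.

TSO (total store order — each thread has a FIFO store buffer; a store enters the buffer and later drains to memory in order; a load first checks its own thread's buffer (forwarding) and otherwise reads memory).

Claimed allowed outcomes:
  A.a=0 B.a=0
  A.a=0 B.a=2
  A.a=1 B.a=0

outcome vector order: (A.a,B.a)
TSO: 4 outcomes — {<0 0>; <0 2>; <1 0>; <1 2>}
TSO∖claimed = {<1 2>}

missing: A.a=1 B.a=2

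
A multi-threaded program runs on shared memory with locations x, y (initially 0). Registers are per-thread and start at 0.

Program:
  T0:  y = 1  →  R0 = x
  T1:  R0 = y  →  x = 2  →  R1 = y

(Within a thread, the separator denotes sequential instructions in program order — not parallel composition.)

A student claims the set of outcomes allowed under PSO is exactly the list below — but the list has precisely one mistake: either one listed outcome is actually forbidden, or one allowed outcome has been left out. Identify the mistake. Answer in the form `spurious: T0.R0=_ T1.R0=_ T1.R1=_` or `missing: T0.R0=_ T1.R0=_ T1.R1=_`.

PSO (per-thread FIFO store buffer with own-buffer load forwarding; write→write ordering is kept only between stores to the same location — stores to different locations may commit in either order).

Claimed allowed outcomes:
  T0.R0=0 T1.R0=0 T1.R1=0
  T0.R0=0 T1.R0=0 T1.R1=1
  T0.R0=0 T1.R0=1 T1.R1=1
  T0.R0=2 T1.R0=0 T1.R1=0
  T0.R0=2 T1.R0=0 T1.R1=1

missing: T0.R0=2 T1.R0=1 T1.R1=1

outcome vector order: (T0.R0,T1.R0,T1.R1)
PSO: 6 outcomes — {(0,0,0); (0,0,1); (0,1,1); (2,0,0); (2,0,1); (2,1,1)}
PSO∖claimed = {(2,1,1)}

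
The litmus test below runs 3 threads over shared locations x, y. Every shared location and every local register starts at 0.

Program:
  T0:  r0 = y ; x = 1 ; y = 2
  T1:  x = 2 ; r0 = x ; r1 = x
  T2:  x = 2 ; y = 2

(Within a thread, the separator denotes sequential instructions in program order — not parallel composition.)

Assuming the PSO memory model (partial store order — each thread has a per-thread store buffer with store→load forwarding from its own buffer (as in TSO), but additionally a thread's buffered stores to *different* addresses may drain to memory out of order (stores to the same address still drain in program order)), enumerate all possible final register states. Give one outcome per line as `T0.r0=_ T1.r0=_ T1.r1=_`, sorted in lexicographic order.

outcome vector order: (T0.r0,T1.r0,T1.r1)
|PSO outcomes| = 8

T0.r0=0 T1.r0=1 T1.r1=1
T0.r0=0 T1.r0=1 T1.r1=2
T0.r0=0 T1.r0=2 T1.r1=1
T0.r0=0 T1.r0=2 T1.r1=2
T0.r0=2 T1.r0=1 T1.r1=1
T0.r0=2 T1.r0=1 T1.r1=2
T0.r0=2 T1.r0=2 T1.r1=1
T0.r0=2 T1.r0=2 T1.r1=2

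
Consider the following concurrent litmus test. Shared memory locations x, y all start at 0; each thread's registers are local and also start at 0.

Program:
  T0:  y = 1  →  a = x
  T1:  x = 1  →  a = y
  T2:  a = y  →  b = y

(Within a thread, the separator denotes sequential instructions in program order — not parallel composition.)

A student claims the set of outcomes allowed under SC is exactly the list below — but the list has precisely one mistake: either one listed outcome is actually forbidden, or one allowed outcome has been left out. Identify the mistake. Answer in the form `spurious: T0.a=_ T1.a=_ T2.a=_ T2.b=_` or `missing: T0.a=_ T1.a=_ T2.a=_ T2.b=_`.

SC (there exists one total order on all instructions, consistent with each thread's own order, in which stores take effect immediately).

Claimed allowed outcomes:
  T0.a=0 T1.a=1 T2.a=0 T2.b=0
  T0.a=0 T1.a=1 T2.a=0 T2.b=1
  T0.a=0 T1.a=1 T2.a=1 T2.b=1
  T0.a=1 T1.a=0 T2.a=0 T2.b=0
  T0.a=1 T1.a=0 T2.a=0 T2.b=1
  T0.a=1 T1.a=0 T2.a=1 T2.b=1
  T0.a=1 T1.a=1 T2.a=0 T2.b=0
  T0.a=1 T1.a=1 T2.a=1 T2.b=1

missing: T0.a=1 T1.a=1 T2.a=0 T2.b=1

outcome vector order: (T0.a,T1.a,T2.a,T2.b)
SC: 9 outcomes — {(0,1,0,0), (0,1,0,1), (0,1,1,1), (1,0,0,0), (1,0,0,1), (1,0,1,1), (1,1,0,0), (1,1,0,1), (1,1,1,1)}
SC∖claimed = {(1,1,0,1)}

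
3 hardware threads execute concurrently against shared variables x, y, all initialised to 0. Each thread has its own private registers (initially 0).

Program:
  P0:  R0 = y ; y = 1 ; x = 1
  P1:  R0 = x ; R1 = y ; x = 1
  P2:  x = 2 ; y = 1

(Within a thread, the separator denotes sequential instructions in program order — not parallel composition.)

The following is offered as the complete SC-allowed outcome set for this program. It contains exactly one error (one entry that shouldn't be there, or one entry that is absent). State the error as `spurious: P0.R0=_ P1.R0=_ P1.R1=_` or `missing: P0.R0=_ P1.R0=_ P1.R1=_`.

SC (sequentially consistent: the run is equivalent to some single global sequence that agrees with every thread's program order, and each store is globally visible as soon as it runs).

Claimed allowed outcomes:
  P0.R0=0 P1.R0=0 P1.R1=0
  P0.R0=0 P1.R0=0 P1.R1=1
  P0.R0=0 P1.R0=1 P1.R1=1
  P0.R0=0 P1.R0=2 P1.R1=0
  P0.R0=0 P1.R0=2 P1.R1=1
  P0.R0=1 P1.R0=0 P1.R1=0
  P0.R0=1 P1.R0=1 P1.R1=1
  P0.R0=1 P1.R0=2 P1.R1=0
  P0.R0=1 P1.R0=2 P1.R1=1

outcome vector order: (P0.R0,P1.R0,P1.R1)
under SC → 0/0/0 0/0/1 0/1/1 0/2/0 0/2/1 1/0/0 1/0/1 1/1/1 1/2/0 1/2/1
SC∖claimed = {1/0/1}

missing: P0.R0=1 P1.R0=0 P1.R1=1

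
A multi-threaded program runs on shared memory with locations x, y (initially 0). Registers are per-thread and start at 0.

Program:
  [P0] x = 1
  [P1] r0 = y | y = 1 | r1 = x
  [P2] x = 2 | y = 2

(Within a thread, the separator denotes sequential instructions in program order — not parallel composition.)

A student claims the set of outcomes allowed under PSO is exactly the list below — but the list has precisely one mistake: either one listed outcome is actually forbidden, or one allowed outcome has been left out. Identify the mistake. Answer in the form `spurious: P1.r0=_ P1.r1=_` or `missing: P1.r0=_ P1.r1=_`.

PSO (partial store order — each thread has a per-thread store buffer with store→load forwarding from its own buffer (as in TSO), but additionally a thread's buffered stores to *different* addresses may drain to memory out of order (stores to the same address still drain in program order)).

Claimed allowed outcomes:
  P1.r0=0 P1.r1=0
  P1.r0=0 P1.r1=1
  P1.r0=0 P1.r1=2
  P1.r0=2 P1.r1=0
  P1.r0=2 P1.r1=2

outcome vector order: (P1.r0,P1.r1)
[PSO] allowed = {00 01 02 20 21 22}
PSO∖claimed = {21}

missing: P1.r0=2 P1.r1=1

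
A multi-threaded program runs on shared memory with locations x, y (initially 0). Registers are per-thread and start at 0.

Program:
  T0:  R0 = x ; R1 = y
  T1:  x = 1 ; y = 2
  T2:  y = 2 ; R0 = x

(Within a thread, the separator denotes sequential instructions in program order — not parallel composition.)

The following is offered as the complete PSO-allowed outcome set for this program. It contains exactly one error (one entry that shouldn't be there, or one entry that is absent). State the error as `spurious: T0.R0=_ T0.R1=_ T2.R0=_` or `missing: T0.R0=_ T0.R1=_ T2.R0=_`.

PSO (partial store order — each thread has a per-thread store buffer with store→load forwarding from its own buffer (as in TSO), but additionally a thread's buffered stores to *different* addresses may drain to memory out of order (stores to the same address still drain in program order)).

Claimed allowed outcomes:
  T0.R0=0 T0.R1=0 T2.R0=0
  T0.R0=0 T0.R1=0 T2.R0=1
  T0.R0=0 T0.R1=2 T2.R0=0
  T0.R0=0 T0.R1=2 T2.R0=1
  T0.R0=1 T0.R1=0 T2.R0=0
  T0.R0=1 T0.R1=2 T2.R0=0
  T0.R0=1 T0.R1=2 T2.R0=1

missing: T0.R0=1 T0.R1=0 T2.R0=1

outcome vector order: (T0.R0,T0.R1,T2.R0)
[PSO] allowed = {<0 0 0>, <0 0 1>, <0 2 0>, <0 2 1>, <1 0 0>, <1 0 1>, <1 2 0>, <1 2 1>}
PSO∖claimed = {<1 0 1>}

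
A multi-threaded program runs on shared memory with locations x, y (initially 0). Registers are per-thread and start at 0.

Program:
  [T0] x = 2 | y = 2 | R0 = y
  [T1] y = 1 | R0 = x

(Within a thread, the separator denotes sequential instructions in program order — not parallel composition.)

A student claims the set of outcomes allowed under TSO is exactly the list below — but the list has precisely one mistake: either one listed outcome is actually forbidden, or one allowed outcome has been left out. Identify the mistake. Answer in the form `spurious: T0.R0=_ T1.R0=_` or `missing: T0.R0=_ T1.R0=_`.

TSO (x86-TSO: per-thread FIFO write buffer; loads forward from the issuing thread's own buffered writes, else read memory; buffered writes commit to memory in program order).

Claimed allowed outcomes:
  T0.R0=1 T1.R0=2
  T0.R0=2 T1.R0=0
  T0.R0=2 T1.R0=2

outcome vector order: (T0.R0,T1.R0)
under TSO → 1/0, 1/2, 2/0, 2/2
TSO∖claimed = {1/0}

missing: T0.R0=1 T1.R0=0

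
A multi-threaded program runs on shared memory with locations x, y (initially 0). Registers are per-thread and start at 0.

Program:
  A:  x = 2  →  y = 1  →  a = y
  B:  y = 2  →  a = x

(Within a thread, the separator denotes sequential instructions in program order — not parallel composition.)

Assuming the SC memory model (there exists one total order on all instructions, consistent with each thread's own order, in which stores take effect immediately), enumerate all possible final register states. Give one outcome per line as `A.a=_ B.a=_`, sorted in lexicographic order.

outcome vector order: (A.a,B.a)
|SC outcomes| = 3

A.a=1 B.a=0
A.a=1 B.a=2
A.a=2 B.a=2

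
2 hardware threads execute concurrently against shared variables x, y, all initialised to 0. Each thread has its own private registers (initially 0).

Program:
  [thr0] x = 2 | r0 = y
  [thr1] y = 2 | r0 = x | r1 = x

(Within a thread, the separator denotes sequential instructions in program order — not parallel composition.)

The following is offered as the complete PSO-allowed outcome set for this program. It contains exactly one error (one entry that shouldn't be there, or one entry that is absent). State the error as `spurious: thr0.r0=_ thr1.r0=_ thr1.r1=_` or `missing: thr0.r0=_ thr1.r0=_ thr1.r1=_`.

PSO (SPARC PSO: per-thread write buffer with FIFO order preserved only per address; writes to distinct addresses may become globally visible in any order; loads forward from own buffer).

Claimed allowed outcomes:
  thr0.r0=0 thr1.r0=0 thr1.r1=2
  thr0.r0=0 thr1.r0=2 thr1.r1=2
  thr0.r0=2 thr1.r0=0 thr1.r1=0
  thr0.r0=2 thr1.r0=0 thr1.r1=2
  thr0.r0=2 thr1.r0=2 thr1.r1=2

outcome vector order: (thr0.r0,thr1.r0,thr1.r1)
[PSO] allowed = {0/0/0, 0/0/2, 0/2/2, 2/0/0, 2/0/2, 2/2/2}
PSO∖claimed = {0/0/0}

missing: thr0.r0=0 thr1.r0=0 thr1.r1=0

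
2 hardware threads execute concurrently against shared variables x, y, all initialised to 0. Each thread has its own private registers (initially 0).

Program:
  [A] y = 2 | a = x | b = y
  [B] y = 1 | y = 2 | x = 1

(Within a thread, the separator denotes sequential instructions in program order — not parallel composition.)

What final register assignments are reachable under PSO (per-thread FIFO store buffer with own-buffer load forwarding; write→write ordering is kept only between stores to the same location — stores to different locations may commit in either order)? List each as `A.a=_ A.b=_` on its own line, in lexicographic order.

outcome vector order: (A.a,A.b)
|PSO outcomes| = 4

A.a=0 A.b=1
A.a=0 A.b=2
A.a=1 A.b=1
A.a=1 A.b=2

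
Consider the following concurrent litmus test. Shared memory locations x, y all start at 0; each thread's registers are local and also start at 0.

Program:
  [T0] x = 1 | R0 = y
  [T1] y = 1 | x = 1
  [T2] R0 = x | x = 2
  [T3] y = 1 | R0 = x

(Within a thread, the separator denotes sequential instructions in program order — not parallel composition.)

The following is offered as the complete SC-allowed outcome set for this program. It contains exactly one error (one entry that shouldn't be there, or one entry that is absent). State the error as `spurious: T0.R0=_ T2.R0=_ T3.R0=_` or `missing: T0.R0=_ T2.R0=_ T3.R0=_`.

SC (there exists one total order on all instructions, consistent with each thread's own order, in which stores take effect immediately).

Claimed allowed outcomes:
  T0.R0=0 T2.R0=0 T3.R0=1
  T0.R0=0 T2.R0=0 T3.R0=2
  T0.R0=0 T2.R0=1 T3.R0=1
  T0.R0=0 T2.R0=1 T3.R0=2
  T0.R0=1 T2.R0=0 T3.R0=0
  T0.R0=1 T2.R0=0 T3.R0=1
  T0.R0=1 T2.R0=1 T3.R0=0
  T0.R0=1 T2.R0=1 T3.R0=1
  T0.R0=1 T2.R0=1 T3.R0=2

missing: T0.R0=1 T2.R0=0 T3.R0=2

outcome vector order: (T0.R0,T2.R0,T3.R0)
[SC] allowed = {001; 002; 011; 012; 100; 101; 102; 110; 111; 112}
SC∖claimed = {102}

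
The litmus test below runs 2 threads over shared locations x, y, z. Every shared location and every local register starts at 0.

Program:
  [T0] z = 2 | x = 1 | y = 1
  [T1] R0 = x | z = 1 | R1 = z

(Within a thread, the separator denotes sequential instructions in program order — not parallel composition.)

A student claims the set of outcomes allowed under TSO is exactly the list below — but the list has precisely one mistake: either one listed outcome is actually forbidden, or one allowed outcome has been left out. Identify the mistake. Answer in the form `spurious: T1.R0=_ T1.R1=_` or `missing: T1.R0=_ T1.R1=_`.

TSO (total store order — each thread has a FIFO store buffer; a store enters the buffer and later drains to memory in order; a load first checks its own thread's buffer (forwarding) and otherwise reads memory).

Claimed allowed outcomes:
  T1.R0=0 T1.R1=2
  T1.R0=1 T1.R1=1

outcome vector order: (T1.R0,T1.R1)
TSO (3): <0 1>, <0 2>, <1 1>
TSO∖claimed = {<0 1>}

missing: T1.R0=0 T1.R1=1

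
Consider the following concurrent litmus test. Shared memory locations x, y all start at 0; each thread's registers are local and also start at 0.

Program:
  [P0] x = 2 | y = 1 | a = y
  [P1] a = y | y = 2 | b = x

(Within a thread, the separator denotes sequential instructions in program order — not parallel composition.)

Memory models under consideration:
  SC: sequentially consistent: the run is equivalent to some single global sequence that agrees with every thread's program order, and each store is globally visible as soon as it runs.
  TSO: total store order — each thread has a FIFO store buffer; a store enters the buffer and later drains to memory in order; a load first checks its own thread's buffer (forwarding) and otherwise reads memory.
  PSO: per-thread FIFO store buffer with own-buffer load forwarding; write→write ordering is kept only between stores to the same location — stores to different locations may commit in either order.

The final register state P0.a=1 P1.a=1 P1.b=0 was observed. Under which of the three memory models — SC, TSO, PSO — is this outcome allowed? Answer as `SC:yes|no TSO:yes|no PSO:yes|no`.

SC:no TSO:no PSO:yes

outcome vector order: (P0.a,P1.a,P1.b)
under SC → <1 0 0>, <1 0 2>, <1 1 2>, <2 0 2>, <2 1 2>
under TSO → <1 0 0>, <1 0 2>, <1 1 2>, <2 0 0>, <2 0 2>, <2 1 2>
under PSO → <1 0 0>, <1 0 2>, <1 1 0>, <1 1 2>, <2 0 0>, <2 0 2>, <2 1 0>, <2 1 2>
target <1 1 0> ∈ {PSO}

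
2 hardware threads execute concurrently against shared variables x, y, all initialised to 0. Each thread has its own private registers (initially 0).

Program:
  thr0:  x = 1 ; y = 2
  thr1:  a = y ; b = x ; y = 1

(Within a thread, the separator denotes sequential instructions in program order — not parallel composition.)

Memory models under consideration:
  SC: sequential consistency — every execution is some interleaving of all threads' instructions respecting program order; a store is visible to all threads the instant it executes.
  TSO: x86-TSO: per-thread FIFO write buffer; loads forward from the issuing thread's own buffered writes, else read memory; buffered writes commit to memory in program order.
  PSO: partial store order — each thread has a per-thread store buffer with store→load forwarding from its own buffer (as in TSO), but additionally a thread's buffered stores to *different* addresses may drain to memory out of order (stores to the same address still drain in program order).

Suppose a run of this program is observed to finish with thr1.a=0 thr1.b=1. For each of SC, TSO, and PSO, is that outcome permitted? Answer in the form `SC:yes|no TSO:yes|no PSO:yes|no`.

outcome vector order: (thr1.a,thr1.b)
under SC → <0 0>, <0 1>, <2 1>
under TSO → <0 0>, <0 1>, <2 1>
under PSO → <0 0>, <0 1>, <2 0>, <2 1>
target <0 1> ∈ {SC,TSO,PSO}

SC:yes TSO:yes PSO:yes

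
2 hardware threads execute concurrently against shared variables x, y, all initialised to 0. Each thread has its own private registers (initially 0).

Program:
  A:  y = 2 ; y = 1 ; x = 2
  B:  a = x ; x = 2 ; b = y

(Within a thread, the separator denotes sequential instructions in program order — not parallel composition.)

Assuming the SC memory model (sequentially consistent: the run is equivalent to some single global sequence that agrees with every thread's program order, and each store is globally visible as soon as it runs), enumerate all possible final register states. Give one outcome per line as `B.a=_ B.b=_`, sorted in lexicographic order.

outcome vector order: (B.a,B.b)
|SC outcomes| = 4

B.a=0 B.b=0
B.a=0 B.b=1
B.a=0 B.b=2
B.a=2 B.b=1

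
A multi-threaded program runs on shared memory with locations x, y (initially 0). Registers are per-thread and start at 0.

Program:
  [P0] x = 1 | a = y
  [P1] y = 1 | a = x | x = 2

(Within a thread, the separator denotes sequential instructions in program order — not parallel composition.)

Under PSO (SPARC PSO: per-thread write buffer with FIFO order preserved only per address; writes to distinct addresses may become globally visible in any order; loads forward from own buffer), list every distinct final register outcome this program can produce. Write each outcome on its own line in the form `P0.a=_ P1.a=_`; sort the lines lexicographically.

outcome vector order: (P0.a,P1.a)
|PSO outcomes| = 4

P0.a=0 P1.a=0
P0.a=0 P1.a=1
P0.a=1 P1.a=0
P0.a=1 P1.a=1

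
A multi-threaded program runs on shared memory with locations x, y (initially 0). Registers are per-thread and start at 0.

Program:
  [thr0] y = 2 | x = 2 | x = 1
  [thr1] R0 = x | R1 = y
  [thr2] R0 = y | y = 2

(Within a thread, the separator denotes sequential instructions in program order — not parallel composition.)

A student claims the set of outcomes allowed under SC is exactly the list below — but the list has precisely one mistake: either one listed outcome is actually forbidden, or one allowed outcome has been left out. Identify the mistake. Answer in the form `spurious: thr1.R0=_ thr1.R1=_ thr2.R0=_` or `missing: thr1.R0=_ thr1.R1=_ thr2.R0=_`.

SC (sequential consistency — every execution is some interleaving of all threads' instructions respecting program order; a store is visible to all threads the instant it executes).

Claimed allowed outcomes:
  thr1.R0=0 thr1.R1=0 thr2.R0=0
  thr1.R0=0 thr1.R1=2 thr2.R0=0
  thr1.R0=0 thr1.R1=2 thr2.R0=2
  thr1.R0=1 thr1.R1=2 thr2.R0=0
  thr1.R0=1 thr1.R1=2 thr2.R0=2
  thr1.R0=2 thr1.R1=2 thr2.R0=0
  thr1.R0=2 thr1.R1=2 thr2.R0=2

outcome vector order: (thr1.R0,thr1.R1,thr2.R0)
[SC] allowed = {<0 0 0> <0 0 2> <0 2 0> <0 2 2> <1 2 0> <1 2 2> <2 2 0> <2 2 2>}
SC∖claimed = {<0 0 2>}

missing: thr1.R0=0 thr1.R1=0 thr2.R0=2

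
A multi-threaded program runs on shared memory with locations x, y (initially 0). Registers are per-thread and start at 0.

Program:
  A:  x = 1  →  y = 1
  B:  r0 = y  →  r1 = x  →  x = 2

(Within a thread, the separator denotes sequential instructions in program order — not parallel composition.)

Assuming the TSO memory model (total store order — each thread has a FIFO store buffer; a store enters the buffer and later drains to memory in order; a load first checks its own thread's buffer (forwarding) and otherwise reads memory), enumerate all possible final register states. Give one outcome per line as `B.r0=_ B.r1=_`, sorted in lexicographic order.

B.r0=0 B.r1=0
B.r0=0 B.r1=1
B.r0=1 B.r1=1

outcome vector order: (B.r0,B.r1)
|TSO outcomes| = 3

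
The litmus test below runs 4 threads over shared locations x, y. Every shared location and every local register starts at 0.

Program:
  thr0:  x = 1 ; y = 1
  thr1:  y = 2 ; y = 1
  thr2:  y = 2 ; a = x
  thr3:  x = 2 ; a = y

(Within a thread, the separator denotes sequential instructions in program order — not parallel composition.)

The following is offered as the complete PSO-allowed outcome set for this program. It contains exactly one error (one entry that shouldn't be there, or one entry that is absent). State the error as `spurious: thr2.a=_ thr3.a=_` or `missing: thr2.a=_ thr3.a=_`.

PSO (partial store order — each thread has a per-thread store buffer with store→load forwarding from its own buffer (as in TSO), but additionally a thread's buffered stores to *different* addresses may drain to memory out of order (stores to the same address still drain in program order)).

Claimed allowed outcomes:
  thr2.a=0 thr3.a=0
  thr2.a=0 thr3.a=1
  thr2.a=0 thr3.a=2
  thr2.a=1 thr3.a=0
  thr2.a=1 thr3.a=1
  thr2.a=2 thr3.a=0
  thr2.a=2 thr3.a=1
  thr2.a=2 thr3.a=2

outcome vector order: (thr2.a,thr3.a)
PSO: 9 outcomes — {(0,0); (0,1); (0,2); (1,0); (1,1); (1,2); (2,0); (2,1); (2,2)}
PSO∖claimed = {(1,2)}

missing: thr2.a=1 thr3.a=2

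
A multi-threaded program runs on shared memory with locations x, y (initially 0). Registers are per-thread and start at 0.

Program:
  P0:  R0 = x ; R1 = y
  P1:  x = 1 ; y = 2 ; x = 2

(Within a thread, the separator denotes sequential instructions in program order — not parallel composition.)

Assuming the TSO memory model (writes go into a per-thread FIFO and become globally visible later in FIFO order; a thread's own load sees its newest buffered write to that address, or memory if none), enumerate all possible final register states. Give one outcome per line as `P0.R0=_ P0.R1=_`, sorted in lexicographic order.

P0.R0=0 P0.R1=0
P0.R0=0 P0.R1=2
P0.R0=1 P0.R1=0
P0.R0=1 P0.R1=2
P0.R0=2 P0.R1=2

outcome vector order: (P0.R0,P0.R1)
|TSO outcomes| = 5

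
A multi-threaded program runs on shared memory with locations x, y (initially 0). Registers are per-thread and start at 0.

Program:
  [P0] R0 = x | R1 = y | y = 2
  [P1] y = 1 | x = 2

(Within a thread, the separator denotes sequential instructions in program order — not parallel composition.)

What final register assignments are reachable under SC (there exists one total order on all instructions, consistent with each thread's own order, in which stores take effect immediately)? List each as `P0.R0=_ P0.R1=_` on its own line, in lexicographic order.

P0.R0=0 P0.R1=0
P0.R0=0 P0.R1=1
P0.R0=2 P0.R1=1

outcome vector order: (P0.R0,P0.R1)
|SC outcomes| = 3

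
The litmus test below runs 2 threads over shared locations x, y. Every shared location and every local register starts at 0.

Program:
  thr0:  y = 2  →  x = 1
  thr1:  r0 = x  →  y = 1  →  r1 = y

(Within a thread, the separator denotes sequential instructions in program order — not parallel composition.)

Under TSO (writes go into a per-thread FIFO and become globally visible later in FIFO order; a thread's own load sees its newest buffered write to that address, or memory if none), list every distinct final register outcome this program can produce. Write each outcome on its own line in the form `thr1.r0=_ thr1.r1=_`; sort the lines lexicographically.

outcome vector order: (thr1.r0,thr1.r1)
|TSO outcomes| = 3

thr1.r0=0 thr1.r1=1
thr1.r0=0 thr1.r1=2
thr1.r0=1 thr1.r1=1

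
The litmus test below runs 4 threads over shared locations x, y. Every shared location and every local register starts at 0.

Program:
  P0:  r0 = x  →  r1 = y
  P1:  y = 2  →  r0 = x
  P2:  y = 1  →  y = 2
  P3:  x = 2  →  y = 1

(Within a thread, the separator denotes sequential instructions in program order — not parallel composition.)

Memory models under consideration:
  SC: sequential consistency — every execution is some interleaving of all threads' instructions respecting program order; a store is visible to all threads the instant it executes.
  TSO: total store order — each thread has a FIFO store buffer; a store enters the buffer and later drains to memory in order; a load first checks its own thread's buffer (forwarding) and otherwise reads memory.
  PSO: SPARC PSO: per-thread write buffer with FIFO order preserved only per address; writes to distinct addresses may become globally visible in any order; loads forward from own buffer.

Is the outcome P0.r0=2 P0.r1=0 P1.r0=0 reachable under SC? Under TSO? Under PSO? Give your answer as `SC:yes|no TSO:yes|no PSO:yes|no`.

outcome vector order: (P0.r0,P0.r1,P1.r0)
[SC] allowed = {<0 0 0>, <0 0 2>, <0 1 0>, <0 1 2>, <0 2 0>, <0 2 2>, <2 0 2>, <2 1 0>, <2 1 2>, <2 2 0>, <2 2 2>}
[TSO] allowed = {<0 0 0>, <0 0 2>, <0 1 0>, <0 1 2>, <0 2 0>, <0 2 2>, <2 0 0>, <2 0 2>, <2 1 0>, <2 1 2>, <2 2 0>, <2 2 2>}
[PSO] allowed = {<0 0 0>, <0 0 2>, <0 1 0>, <0 1 2>, <0 2 0>, <0 2 2>, <2 0 0>, <2 0 2>, <2 1 0>, <2 1 2>, <2 2 0>, <2 2 2>}
target <2 0 0> ∈ {TSO,PSO}

SC:no TSO:yes PSO:yes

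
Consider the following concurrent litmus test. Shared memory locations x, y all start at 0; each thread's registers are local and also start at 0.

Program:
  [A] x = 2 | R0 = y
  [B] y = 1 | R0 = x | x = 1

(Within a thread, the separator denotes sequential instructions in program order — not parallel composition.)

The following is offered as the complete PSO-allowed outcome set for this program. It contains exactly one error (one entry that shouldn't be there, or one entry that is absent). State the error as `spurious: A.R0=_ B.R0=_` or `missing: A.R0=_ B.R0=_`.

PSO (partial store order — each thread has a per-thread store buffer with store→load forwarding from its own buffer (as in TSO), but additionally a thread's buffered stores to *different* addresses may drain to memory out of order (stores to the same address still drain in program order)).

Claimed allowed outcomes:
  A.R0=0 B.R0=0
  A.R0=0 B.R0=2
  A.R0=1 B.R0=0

missing: A.R0=1 B.R0=2

outcome vector order: (A.R0,B.R0)
under PSO → <0 0>; <0 2>; <1 0>; <1 2>
PSO∖claimed = {<1 2>}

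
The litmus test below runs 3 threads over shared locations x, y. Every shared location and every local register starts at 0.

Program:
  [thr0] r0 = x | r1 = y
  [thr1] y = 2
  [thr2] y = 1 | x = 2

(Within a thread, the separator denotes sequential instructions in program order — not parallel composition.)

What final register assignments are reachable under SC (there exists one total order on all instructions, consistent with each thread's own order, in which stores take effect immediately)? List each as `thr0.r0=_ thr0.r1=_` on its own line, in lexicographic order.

outcome vector order: (thr0.r0,thr0.r1)
|SC outcomes| = 5

thr0.r0=0 thr0.r1=0
thr0.r0=0 thr0.r1=1
thr0.r0=0 thr0.r1=2
thr0.r0=2 thr0.r1=1
thr0.r0=2 thr0.r1=2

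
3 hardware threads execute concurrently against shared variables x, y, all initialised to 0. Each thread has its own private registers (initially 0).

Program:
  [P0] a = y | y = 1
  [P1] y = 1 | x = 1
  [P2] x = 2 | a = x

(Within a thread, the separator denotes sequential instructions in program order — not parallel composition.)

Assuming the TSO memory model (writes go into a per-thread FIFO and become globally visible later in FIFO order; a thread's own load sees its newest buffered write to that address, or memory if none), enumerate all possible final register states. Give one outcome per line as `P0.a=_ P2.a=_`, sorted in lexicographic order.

P0.a=0 P2.a=1
P0.a=0 P2.a=2
P0.a=1 P2.a=1
P0.a=1 P2.a=2

outcome vector order: (P0.a,P2.a)
|TSO outcomes| = 4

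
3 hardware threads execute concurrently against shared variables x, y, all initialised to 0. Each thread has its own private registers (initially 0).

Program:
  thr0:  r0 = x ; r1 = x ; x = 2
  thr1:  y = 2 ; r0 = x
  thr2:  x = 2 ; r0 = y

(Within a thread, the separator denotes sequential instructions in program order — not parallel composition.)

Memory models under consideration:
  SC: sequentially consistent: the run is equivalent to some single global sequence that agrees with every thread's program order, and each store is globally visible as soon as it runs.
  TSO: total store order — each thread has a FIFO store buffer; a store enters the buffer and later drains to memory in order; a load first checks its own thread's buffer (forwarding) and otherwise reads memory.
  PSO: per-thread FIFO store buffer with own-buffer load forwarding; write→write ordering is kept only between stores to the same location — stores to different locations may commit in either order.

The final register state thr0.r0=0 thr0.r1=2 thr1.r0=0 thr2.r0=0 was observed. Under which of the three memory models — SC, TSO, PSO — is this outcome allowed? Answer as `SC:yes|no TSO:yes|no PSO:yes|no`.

SC:no TSO:yes PSO:yes

outcome vector order: (thr0.r0,thr0.r1,thr1.r0,thr2.r0)
under SC → <0 0 0 2>; <0 0 2 0>; <0 0 2 2>; <0 2 0 2>; <0 2 2 0>; <0 2 2 2>; <2 2 0 2>; <2 2 2 0>; <2 2 2 2>
under TSO → <0 0 0 0>; <0 0 0 2>; <0 0 2 0>; <0 0 2 2>; <0 2 0 0>; <0 2 0 2>; <0 2 2 0>; <0 2 2 2>; <2 2 0 0>; <2 2 0 2>; <2 2 2 0>; <2 2 2 2>
under PSO → <0 0 0 0>; <0 0 0 2>; <0 0 2 0>; <0 0 2 2>; <0 2 0 0>; <0 2 0 2>; <0 2 2 0>; <0 2 2 2>; <2 2 0 0>; <2 2 0 2>; <2 2 2 0>; <2 2 2 2>
target <0 2 0 0> ∈ {TSO,PSO}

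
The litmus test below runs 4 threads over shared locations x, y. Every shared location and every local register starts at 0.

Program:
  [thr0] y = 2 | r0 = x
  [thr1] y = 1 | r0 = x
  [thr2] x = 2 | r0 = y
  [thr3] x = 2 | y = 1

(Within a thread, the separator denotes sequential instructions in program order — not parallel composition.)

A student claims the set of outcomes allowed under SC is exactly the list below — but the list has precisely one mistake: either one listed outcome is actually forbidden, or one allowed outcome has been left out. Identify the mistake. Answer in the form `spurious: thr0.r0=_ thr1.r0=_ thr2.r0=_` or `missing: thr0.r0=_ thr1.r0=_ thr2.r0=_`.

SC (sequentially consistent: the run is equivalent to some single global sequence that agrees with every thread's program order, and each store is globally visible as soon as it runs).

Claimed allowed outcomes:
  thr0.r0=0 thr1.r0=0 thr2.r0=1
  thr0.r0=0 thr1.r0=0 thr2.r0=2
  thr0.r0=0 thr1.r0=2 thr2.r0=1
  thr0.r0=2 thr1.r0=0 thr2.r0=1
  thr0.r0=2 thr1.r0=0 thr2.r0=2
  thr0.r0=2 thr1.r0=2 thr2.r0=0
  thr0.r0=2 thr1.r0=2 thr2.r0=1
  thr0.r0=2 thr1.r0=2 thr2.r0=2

missing: thr0.r0=0 thr1.r0=2 thr2.r0=2

outcome vector order: (thr0.r0,thr1.r0,thr2.r0)
[SC] allowed = {(0,0,1); (0,0,2); (0,2,1); (0,2,2); (2,0,1); (2,0,2); (2,2,0); (2,2,1); (2,2,2)}
SC∖claimed = {(0,2,2)}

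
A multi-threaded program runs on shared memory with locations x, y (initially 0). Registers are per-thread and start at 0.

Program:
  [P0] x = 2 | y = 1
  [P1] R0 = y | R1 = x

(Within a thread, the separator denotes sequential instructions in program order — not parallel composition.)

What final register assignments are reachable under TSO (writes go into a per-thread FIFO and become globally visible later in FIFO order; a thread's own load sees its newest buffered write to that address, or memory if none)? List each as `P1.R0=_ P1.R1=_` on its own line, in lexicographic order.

P1.R0=0 P1.R1=0
P1.R0=0 P1.R1=2
P1.R0=1 P1.R1=2

outcome vector order: (P1.R0,P1.R1)
|TSO outcomes| = 3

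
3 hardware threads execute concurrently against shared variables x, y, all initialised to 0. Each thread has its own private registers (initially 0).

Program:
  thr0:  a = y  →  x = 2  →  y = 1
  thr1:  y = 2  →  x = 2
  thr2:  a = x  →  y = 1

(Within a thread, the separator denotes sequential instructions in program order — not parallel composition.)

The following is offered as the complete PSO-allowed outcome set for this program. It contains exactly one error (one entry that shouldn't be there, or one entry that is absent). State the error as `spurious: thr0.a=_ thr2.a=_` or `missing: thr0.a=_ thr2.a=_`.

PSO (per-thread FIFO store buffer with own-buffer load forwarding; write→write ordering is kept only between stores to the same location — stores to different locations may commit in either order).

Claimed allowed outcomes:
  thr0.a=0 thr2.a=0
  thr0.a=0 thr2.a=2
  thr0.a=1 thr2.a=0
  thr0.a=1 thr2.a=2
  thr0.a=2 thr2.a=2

missing: thr0.a=2 thr2.a=0

outcome vector order: (thr0.a,thr2.a)
PSO (6): 00; 02; 10; 12; 20; 22
PSO∖claimed = {20}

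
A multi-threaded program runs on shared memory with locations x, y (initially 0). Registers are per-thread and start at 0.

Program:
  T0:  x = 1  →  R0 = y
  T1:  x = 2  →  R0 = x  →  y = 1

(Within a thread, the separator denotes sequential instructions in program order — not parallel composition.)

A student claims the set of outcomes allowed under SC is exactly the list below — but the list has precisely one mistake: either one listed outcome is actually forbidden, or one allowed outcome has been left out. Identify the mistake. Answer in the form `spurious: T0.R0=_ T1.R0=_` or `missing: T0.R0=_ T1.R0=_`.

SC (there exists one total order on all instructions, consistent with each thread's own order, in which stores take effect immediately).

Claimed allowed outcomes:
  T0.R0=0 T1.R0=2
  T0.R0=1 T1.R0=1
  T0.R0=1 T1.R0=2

missing: T0.R0=0 T1.R0=1

outcome vector order: (T0.R0,T1.R0)
SC: 4 outcomes — {0/1, 0/2, 1/1, 1/2}
SC∖claimed = {0/1}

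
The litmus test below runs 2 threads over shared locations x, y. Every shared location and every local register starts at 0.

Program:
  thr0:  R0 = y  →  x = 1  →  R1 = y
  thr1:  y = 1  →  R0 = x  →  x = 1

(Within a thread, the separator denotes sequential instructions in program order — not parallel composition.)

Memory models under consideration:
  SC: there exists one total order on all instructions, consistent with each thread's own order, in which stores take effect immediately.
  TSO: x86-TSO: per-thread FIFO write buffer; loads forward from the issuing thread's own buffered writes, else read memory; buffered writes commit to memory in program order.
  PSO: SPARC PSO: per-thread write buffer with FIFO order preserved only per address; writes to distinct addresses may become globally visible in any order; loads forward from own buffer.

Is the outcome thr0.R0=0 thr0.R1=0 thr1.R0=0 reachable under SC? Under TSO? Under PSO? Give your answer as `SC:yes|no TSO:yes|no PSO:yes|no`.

outcome vector order: (thr0.R0,thr0.R1,thr1.R0)
[SC] allowed = {0/0/1; 0/1/0; 0/1/1; 1/1/0; 1/1/1}
[TSO] allowed = {0/0/0; 0/0/1; 0/1/0; 0/1/1; 1/1/0; 1/1/1}
[PSO] allowed = {0/0/0; 0/0/1; 0/1/0; 0/1/1; 1/1/0; 1/1/1}
target 0/0/0 ∈ {TSO,PSO}

SC:no TSO:yes PSO:yes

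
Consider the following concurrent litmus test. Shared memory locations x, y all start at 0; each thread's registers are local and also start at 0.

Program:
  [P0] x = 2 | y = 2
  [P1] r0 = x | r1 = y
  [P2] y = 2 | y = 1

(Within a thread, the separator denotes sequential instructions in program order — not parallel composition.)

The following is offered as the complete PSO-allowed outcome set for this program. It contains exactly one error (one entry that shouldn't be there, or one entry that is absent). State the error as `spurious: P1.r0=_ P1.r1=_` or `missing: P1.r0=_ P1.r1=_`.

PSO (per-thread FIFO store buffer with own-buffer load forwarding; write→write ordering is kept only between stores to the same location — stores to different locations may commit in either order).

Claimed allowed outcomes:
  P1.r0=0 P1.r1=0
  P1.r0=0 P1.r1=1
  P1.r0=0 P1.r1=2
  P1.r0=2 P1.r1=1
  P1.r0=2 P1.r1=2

outcome vector order: (P1.r0,P1.r1)
PSO (6): 0/0 0/1 0/2 2/0 2/1 2/2
PSO∖claimed = {2/0}

missing: P1.r0=2 P1.r1=0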